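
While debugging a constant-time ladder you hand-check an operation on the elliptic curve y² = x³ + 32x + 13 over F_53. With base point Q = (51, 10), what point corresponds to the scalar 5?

Repeated addition: build up to 5Q.
2Q: tangent at (51, 10): λ = (3·51² + 32)/(2·10) ≡ 44/20. 20⁻¹ ≡ 8 (mod 53) since 20·8 = 160 ≡ 1, so λ ≡ 44·8 ≡ 34.
  x = λ² - 51 - 51 = 1156 - 102 ≡ 47; y = λ·(51 - 47) - 10 ≡ 20. → (47, 20)
3Q: (47, 20) + (51, 10). λ = (10 - 20)/(51 - 47) ≡ 43/4 mod 53. 4⁻¹ ≡ 40 (mod 53), so λ ≡ 24.
  x = λ² - 47 - 51 = 576 - 98 ≡ 1; y = λ·(47 - 1) - 20 ≡ 24. → (1, 24)
4Q: (1, 24) + (51, 10). λ = (10 - 24)/(51 - 1) ≡ 39/50 mod 53. 50⁻¹ ≡ 35 (mod 53) since 50·35 = 1750 ≡ 1, so λ ≡ 40.
  x = λ² - 1 - 51 = 1600 - 52 ≡ 11; y = λ·(1 - 11) - 24 ≡ 0. → (11, 0)
5Q: (11, 0) + (51, 10). λ = (10 - 0)/(51 - 11) ≡ 10/40 mod 53. 40⁻¹ ≡ 4 (mod 53), so λ ≡ 40.
  x = λ² - 11 - 51 = 1600 - 62 ≡ 1; y = λ·(11 - 1) - 0 ≡ 29. → (1, 29)

(1, 29)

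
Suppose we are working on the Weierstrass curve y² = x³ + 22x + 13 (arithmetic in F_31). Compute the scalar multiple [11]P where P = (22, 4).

(4, 14)

Repeated addition: build up to 11P.
2P: tangent at (22, 4): λ = (3·22² + 22)/(2·4) ≡ 17/8. 8⁻¹ ≡ 4 (mod 31), so λ ≡ 17·4 ≡ 6.
  x = λ² - 22 - 22 = 36 - 44 ≡ 23; y = λ·(22 - 23) - 4 ≡ 21. → (23, 21)
3P: (23, 21) + (22, 4). λ = (4 - 21)/(22 - 23) ≡ 14/30 mod 31. 30⁻¹ ≡ 30 (mod 31), so λ ≡ 17.
  x = λ² - 23 - 22 = 289 - 45 ≡ 27; y = λ·(23 - 27) - 21 ≡ 4. → (27, 4)
4P: (27, 4) + (22, 4). λ = (4 - 4)/(22 - 27) ≡ 0/26 mod 31. 26⁻¹ ≡ 6 (mod 31) since 26·6 = 156 ≡ 1, so λ ≡ 0.
  x = λ² - 27 - 22 = 0 - 49 ≡ 13; y = λ·(27 - 13) - 4 ≡ 27. → (13, 27)
5P: (13, 27) + (22, 4). λ = (4 - 27)/(22 - 13) ≡ 8/9 mod 31. 9⁻¹ ≡ 7 (mod 31), so λ ≡ 25.
  x = λ² - 13 - 22 = 625 - 35 ≡ 1; y = λ·(13 - 1) - 27 ≡ 25. → (1, 25)
6P: (1, 25) + (22, 4). λ = (4 - 25)/(22 - 1) ≡ 10/21 mod 31. 21⁻¹ ≡ 3 (mod 31), so λ ≡ 30.
  x = λ² - 1 - 22 = 900 - 23 ≡ 9; y = λ·(1 - 9) - 25 ≡ 14. → (9, 14)
7P: (9, 14) + (22, 4). λ = (4 - 14)/(22 - 9) ≡ 21/13 mod 31. 13⁻¹ ≡ 12 (mod 31), so λ ≡ 4.
  x = λ² - 9 - 22 = 16 - 31 ≡ 16; y = λ·(9 - 16) - 14 ≡ 20. → (16, 20)
8P: (16, 20) + (22, 4). λ = (4 - 20)/(22 - 16) ≡ 15/6 mod 31. 6⁻¹ ≡ 26 (mod 31) since 6·26 = 156 ≡ 1, so λ ≡ 18.
  x = λ² - 16 - 22 = 324 - 38 ≡ 7; y = λ·(16 - 7) - 20 ≡ 18. → (7, 18)
9P: (7, 18) + (22, 4). λ = (4 - 18)/(22 - 7) ≡ 17/15 mod 31. 15⁻¹ ≡ 29 (mod 31) since 15·29 = 435 ≡ 1, so λ ≡ 28.
  x = λ² - 7 - 22 = 784 - 29 ≡ 11; y = λ·(7 - 11) - 18 ≡ 25. → (11, 25)
10P: (11, 25) + (22, 4). λ = (4 - 25)/(22 - 11) ≡ 10/11 mod 31. 11⁻¹ ≡ 17 (mod 31), so λ ≡ 15.
  x = λ² - 11 - 22 = 225 - 33 ≡ 6; y = λ·(11 - 6) - 25 ≡ 19. → (6, 19)
11P: (6, 19) + (22, 4). λ = (4 - 19)/(22 - 6) ≡ 16/16 mod 31. 16⁻¹ ≡ 2 (mod 31), so λ ≡ 1.
  x = λ² - 6 - 22 = 1 - 28 ≡ 4; y = λ·(6 - 4) - 19 ≡ 14. → (4, 14)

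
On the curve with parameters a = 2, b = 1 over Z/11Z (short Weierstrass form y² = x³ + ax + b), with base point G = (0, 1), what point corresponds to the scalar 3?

(8, 1)

Repeated addition: build up to 3G.
2G: tangent at (0, 1): λ = (3·0² + 2)/(2·1) ≡ 2/2. 2⁻¹ ≡ 6 (mod 11), so λ ≡ 2·6 ≡ 1.
  x = λ² - 0 - 0 = 1 - 0 ≡ 1; y = λ·(0 - 1) - 1 ≡ 9. → (1, 9)
3G: (1, 9) + (0, 1). λ = (1 - 9)/(0 - 1) ≡ 3/10 mod 11. 10⁻¹ ≡ 10 (mod 11) since 10·10 = 100 ≡ 1, so λ ≡ 8.
  x = λ² - 1 - 0 = 64 - 1 ≡ 8; y = λ·(1 - 8) - 9 ≡ 1. → (8, 1)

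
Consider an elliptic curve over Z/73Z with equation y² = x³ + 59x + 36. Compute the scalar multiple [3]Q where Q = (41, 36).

(38, 8)

Repeated addition: build up to 3Q.
2Q: tangent at (41, 36): λ = (3·41² + 59)/(2·36) ≡ 65/72. 72⁻¹ ≡ 72 (mod 73), so λ ≡ 65·72 ≡ 8.
  x = λ² - 41 - 41 = 64 - 82 ≡ 55; y = λ·(41 - 55) - 36 ≡ 71. → (55, 71)
3Q: (55, 71) + (41, 36). λ = (36 - 71)/(41 - 55) ≡ 38/59 mod 73. 59⁻¹ ≡ 26 (mod 73), so λ ≡ 39.
  x = λ² - 55 - 41 = 1521 - 96 ≡ 38; y = λ·(55 - 38) - 71 ≡ 8. → (38, 8)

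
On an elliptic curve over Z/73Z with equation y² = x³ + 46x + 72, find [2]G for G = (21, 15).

tangent at (21, 15): λ = (3·21² + 46)/(2·15) ≡ 55/30. 30⁻¹ ≡ 56 (mod 73), so λ ≡ 55·56 ≡ 14.
  x = λ² - 21 - 21 = 196 - 42 ≡ 8; y = λ·(21 - 8) - 15 ≡ 21. → (8, 21)

(8, 21)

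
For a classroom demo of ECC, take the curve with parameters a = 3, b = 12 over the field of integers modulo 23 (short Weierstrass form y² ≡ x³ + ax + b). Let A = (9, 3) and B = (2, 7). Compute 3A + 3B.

(7, 13)

First 3A:
Repeated addition: build up to 3A.
2A: tangent at (9, 3): λ = (3·9² + 3)/(2·3) ≡ 16/6. 6⁻¹ ≡ 4 (mod 23) since 6·4 = 24 ≡ 1, so λ ≡ 16·4 ≡ 18.
  x = λ² - 9 - 9 = 324 - 18 ≡ 7; y = λ·(9 - 7) - 3 ≡ 10. → (7, 10)
3A: (7, 10) + (9, 3). λ = (3 - 10)/(9 - 7) ≡ 16/2 mod 23. 2⁻¹ ≡ 12 (mod 23), so λ ≡ 8.
  x = λ² - 7 - 9 = 64 - 16 ≡ 2; y = λ·(7 - 2) - 10 ≡ 7. → (2, 7)
3A = (2, 7).
Next 3B:
Repeated addition: build up to 3B.
2B: tangent at (2, 7): λ = (3·2² + 3)/(2·7) ≡ 15/14. 14⁻¹ ≡ 5 (mod 23), so λ ≡ 15·5 ≡ 6.
  x = λ² - 2 - 2 = 36 - 4 ≡ 9; y = λ·(2 - 9) - 7 ≡ 20. → (9, 20)
3B: (9, 20) + (2, 7). λ = (7 - 20)/(2 - 9) ≡ 10/16 mod 23. 16⁻¹ ≡ 13 (mod 23), so λ ≡ 15.
  x = λ² - 9 - 2 = 225 - 11 ≡ 7; y = λ·(9 - 7) - 20 ≡ 10. → (7, 10)
3B = (7, 10).
Finally 3A + 3B:
(2, 7) + (7, 10). λ = (10 - 7)/(7 - 2) ≡ 3/5 mod 23. 5⁻¹ ≡ 14 (mod 23), so λ ≡ 19.
  x = λ² - 2 - 7 = 361 - 9 ≡ 7; y = λ·(2 - 7) - 7 ≡ 13. → (7, 13)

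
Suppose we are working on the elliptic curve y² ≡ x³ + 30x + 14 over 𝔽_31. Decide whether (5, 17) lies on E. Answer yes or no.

y² = 17² ≡ 10; x³ + 30x + 14 = 289 ≡ 10 (mod 31). 10 = 10.

yes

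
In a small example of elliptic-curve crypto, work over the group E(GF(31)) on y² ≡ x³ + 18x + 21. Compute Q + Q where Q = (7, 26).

(18, 16)

tangent at (7, 26): λ = (3·7² + 18)/(2·26) ≡ 10/21. 21⁻¹ ≡ 3 (mod 31), so λ ≡ 10·3 ≡ 30.
  x = λ² - 7 - 7 = 900 - 14 ≡ 18; y = λ·(7 - 18) - 26 ≡ 16. → (18, 16)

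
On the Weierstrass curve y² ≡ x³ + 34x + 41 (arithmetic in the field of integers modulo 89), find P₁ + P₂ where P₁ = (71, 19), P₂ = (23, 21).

(71, 19) + (23, 21). λ = (21 - 19)/(23 - 71) ≡ 2/41 mod 89. 41⁻¹ ≡ 76 (mod 89), so λ ≡ 63.
  x = λ² - 71 - 23 = 3969 - 94 ≡ 48; y = λ·(71 - 48) - 19 ≡ 6. → (48, 6)

(48, 6)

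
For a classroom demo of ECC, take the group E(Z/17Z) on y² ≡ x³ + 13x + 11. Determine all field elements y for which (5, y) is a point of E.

none

x³ + 13x + 11 = 201 ≡ 14 (mod 17).
14 is a non-residue mod 17; no y exists.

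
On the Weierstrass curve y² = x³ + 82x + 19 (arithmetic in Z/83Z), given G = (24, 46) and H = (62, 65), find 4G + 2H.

First 4G:
Double-and-add on 4 = (100)₂. Start with G = (24, 46) for the leading 1-bit.
double: tangent at (24, 46): λ = (3·24² + 82)/(2·46) ≡ 67/9. 9⁻¹ ≡ 37 (mod 83), so λ ≡ 67·37 ≡ 72.
  x = λ² - 24 - 24 = 5184 - 48 ≡ 73; y = λ·(24 - 73) - 46 ≡ 78. → (73, 78)
double: tangent at (73, 78): λ = (3·73² + 82)/(2·78) ≡ 50/73. 73⁻¹ ≡ 58 (mod 83), so λ ≡ 50·58 ≡ 78.
  x = λ² - 73 - 73 = 6084 - 146 ≡ 45; y = λ·(73 - 45) - 78 ≡ 31. → (45, 31)
4G = (45, 31).
Next 2H:
Repeated addition: build up to 2H.
2H: tangent at (62, 65): λ = (3·62² + 82)/(2·65) ≡ 77/47. 47⁻¹ ≡ 53 (mod 83) since 47·53 = 2491 ≡ 1, so λ ≡ 77·53 ≡ 14.
  x = λ² - 62 - 62 = 196 - 124 ≡ 72; y = λ·(62 - 72) - 65 ≡ 44. → (72, 44)
2H = (72, 44).
Finally 4G + 2H:
(45, 31) + (72, 44). λ = (44 - 31)/(72 - 45) ≡ 13/27 mod 83. 27⁻¹ ≡ 40 (mod 83) since 27·40 = 1080 ≡ 1, so λ ≡ 22.
  x = λ² - 45 - 72 = 484 - 117 ≡ 35; y = λ·(45 - 35) - 31 ≡ 23. → (35, 23)

(35, 23)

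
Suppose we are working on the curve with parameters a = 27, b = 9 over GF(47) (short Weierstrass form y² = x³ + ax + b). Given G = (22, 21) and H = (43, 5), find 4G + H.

First 4G:
Double-and-add on 4 = (100)₂. Start with G = (22, 21) for the leading 1-bit.
double: tangent at (22, 21): λ = (3·22² + 27)/(2·21) ≡ 22/42. 42⁻¹ ≡ 28 (mod 47) since 42·28 = 1176 ≡ 1, so λ ≡ 22·28 ≡ 5.
  x = λ² - 22 - 22 = 25 - 44 ≡ 28; y = λ·(22 - 28) - 21 ≡ 43. → (28, 43)
double: tangent at (28, 43): λ = (3·28² + 27)/(2·43) ≡ 29/39. 39⁻¹ ≡ 41 (mod 47) since 39·41 = 1599 ≡ 1, so λ ≡ 29·41 ≡ 14.
  x = λ² - 28 - 28 = 196 - 56 ≡ 46; y = λ·(28 - 46) - 43 ≡ 34. → (46, 34)
4G = (46, 34).
Finally 4G + H:
(46, 34) + (43, 5). λ = (5 - 34)/(43 - 46) ≡ 18/44 mod 47. 44⁻¹ ≡ 31 (mod 47), so λ ≡ 41.
  x = λ² - 46 - 43 = 1681 - 89 ≡ 41; y = λ·(46 - 41) - 34 ≡ 30. → (41, 30)

(41, 30)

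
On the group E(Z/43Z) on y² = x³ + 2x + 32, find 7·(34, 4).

Write P = (34, 4).
Double-and-add on 7 = (111)₂. Start with P = (34, 4) for the leading 1-bit.
double: tangent at (34, 4): λ = (3·34² + 2)/(2·4) ≡ 30/8. 8⁻¹ ≡ 27 (mod 43), so λ ≡ 30·27 ≡ 36.
  x = λ² - 34 - 34 = 1296 - 68 ≡ 24; y = λ·(34 - 24) - 4 ≡ 12. → (24, 12)
add P: (24, 12) + (34, 4). λ = (4 - 12)/(34 - 24) ≡ 35/10 mod 43. 10⁻¹ ≡ 13 (mod 43), so λ ≡ 25.
  x = λ² - 24 - 34 = 625 - 58 ≡ 8; y = λ·(24 - 8) - 12 ≡ 1. → (8, 1)
double: tangent at (8, 1): λ = (3·8² + 2)/(2·1) ≡ 22/2. 2⁻¹ ≡ 22 (mod 43), so λ ≡ 22·22 ≡ 11.
  x = λ² - 8 - 8 = 121 - 16 ≡ 19; y = λ·(8 - 19) - 1 ≡ 7. → (19, 7)
add P: (19, 7) + (34, 4). λ = (4 - 7)/(34 - 19) ≡ 40/15 mod 43. 15⁻¹ ≡ 23 (mod 43), so λ ≡ 17.
  x = λ² - 19 - 34 = 289 - 53 ≡ 21; y = λ·(19 - 21) - 7 ≡ 2. → (21, 2)

(21, 2)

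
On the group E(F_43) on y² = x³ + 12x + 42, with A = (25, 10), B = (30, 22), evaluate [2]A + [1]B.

(39, 4)

First 2A:
Repeated addition: build up to 2A.
2A: tangent at (25, 10): λ = (3·25² + 12)/(2·10) ≡ 38/20. 20⁻¹ ≡ 28 (mod 43), so λ ≡ 38·28 ≡ 32.
  x = λ² - 25 - 25 = 1024 - 50 ≡ 28; y = λ·(25 - 28) - 10 ≡ 23. → (28, 23)
2A = (28, 23).
Finally 2A + B:
(28, 23) + (30, 22). λ = (22 - 23)/(30 - 28) ≡ 42/2 mod 43. 2⁻¹ ≡ 22 (mod 43), so λ ≡ 21.
  x = λ² - 28 - 30 = 441 - 58 ≡ 39; y = λ·(28 - 39) - 23 ≡ 4. → (39, 4)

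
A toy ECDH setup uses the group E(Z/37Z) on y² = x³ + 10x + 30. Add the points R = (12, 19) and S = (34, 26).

(12, 19) + (34, 26). λ = (26 - 19)/(34 - 12) ≡ 7/22 mod 37. 22⁻¹ ≡ 32 (mod 37), so λ ≡ 2.
  x = λ² - 12 - 34 = 4 - 46 ≡ 32; y = λ·(12 - 32) - 19 ≡ 15. → (32, 15)

(32, 15)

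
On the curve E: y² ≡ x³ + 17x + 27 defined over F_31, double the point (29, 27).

tangent at (29, 27): λ = (3·29² + 17)/(2·27) ≡ 29/23. 23⁻¹ ≡ 27 (mod 31) since 23·27 = 621 ≡ 1, so λ ≡ 29·27 ≡ 8.
  x = λ² - 29 - 29 = 64 - 58 ≡ 6; y = λ·(29 - 6) - 27 ≡ 2. → (6, 2)

(6, 2)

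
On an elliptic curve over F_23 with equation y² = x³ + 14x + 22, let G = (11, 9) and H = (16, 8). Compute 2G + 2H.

First 2G:
Repeated addition: build up to 2G.
2G: tangent at (11, 9): λ = (3·11² + 14)/(2·9) ≡ 9/18. 18⁻¹ ≡ 9 (mod 23), so λ ≡ 9·9 ≡ 12.
  x = λ² - 11 - 11 = 144 - 22 ≡ 7; y = λ·(11 - 7) - 9 ≡ 16. → (7, 16)
2G = (7, 16).
Next 2H:
Repeated addition: build up to 2H.
2H: tangent at (16, 8): λ = (3·16² + 14)/(2·8) ≡ 0/16. 16⁻¹ ≡ 13 (mod 23), so λ ≡ 0·13 ≡ 0.
  x = λ² - 16 - 16 = 0 - 32 ≡ 14; y = λ·(16 - 14) - 8 ≡ 15. → (14, 15)
2H = (14, 15).
Finally 2G + 2H:
(7, 16) + (14, 15). λ = (15 - 16)/(14 - 7) ≡ 22/7 mod 23. 7⁻¹ ≡ 10 (mod 23), so λ ≡ 13.
  x = λ² - 7 - 14 = 169 - 21 ≡ 10; y = λ·(7 - 10) - 16 ≡ 14. → (10, 14)

(10, 14)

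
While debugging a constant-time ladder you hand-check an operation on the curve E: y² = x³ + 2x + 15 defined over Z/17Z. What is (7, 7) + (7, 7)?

tangent at (7, 7): λ = (3·7² + 2)/(2·7) ≡ 13/14. 14⁻¹ ≡ 11 (mod 17), so λ ≡ 13·11 ≡ 7.
  x = λ² - 7 - 7 = 49 - 14 ≡ 1; y = λ·(7 - 1) - 7 ≡ 1. → (1, 1)

(1, 1)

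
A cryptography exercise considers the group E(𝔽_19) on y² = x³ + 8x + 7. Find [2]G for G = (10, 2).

tangent at (10, 2): λ = (3·10² + 8)/(2·2) ≡ 4/4. 4⁻¹ ≡ 5 (mod 19), so λ ≡ 4·5 ≡ 1.
  x = λ² - 10 - 10 = 1 - 20 ≡ 0; y = λ·(10 - 0) - 2 ≡ 8. → (0, 8)

(0, 8)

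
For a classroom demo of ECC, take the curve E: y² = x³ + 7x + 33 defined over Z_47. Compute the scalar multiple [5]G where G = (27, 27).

(35, 30)

Repeated addition: build up to 5G.
2G: tangent at (27, 27): λ = (3·27² + 7)/(2·27) ≡ 32/7. 7⁻¹ ≡ 27 (mod 47) since 7·27 = 189 ≡ 1, so λ ≡ 32·27 ≡ 18.
  x = λ² - 27 - 27 = 324 - 54 ≡ 35; y = λ·(27 - 35) - 27 ≡ 17. → (35, 17)
3G: (35, 17) + (27, 27). λ = (27 - 17)/(27 - 35) ≡ 10/39 mod 47. 39⁻¹ ≡ 41 (mod 47), so λ ≡ 34.
  x = λ² - 35 - 27 = 1156 - 62 ≡ 13; y = λ·(35 - 13) - 17 ≡ 26. → (13, 26)
4G: (13, 26) + (27, 27). λ = (27 - 26)/(27 - 13) ≡ 1/14 mod 47. 14⁻¹ ≡ 37 (mod 47) since 14·37 = 518 ≡ 1, so λ ≡ 37.
  x = λ² - 13 - 27 = 1369 - 40 ≡ 13; y = λ·(13 - 13) - 26 ≡ 21. → (13, 21)
5G: (13, 21) + (27, 27). λ = (27 - 21)/(27 - 13) ≡ 6/14 mod 47. 14⁻¹ ≡ 37 (mod 47) since 14·37 = 518 ≡ 1, so λ ≡ 34.
  x = λ² - 13 - 27 = 1156 - 40 ≡ 35; y = λ·(13 - 35) - 21 ≡ 30. → (35, 30)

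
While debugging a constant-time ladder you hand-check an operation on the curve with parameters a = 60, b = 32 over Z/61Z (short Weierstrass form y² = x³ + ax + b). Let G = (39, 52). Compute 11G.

Repeated addition: build up to 11G.
2G: tangent at (39, 52): λ = (3·39² + 60)/(2·52) ≡ 48/43. 43⁻¹ ≡ 44 (mod 61) since 43·44 = 1892 ≡ 1, so λ ≡ 48·44 ≡ 38.
  x = λ² - 39 - 39 = 1444 - 78 ≡ 24; y = λ·(39 - 24) - 52 ≡ 30. → (24, 30)
3G: (24, 30) + (39, 52). λ = (52 - 30)/(39 - 24) ≡ 22/15 mod 61. 15⁻¹ ≡ 57 (mod 61) since 15·57 = 855 ≡ 1, so λ ≡ 34.
  x = λ² - 24 - 39 = 1156 - 63 ≡ 56; y = λ·(24 - 56) - 30 ≡ 41. → (56, 41)
4G: (56, 41) + (39, 52). λ = (52 - 41)/(39 - 56) ≡ 11/44 mod 61. 44⁻¹ ≡ 43 (mod 61), so λ ≡ 46.
  x = λ² - 56 - 39 = 2116 - 95 ≡ 8; y = λ·(56 - 8) - 41 ≡ 32. → (8, 32)
5G: (8, 32) + (39, 52). λ = (52 - 32)/(39 - 8) ≡ 20/31 mod 61. 31⁻¹ ≡ 2 (mod 61) since 31·2 = 62 ≡ 1, so λ ≡ 40.
  x = λ² - 8 - 39 = 1600 - 47 ≡ 28; y = λ·(8 - 28) - 32 ≡ 22. → (28, 22)
6G: (28, 22) + (39, 52). λ = (52 - 22)/(39 - 28) ≡ 30/11 mod 61. 11⁻¹ ≡ 50 (mod 61) since 11·50 = 550 ≡ 1, so λ ≡ 36.
  x = λ² - 28 - 39 = 1296 - 67 ≡ 9; y = λ·(28 - 9) - 22 ≡ 52. → (9, 52)
7G: (9, 52) + (39, 52). λ = (52 - 52)/(39 - 9) ≡ 0/30 mod 61. 30⁻¹ ≡ 59 (mod 61), so λ ≡ 0.
  x = λ² - 9 - 39 = 0 - 48 ≡ 13; y = λ·(9 - 13) - 52 ≡ 9. → (13, 9)
8G: (13, 9) + (39, 52). λ = (52 - 9)/(39 - 13) ≡ 43/26 mod 61. 26⁻¹ ≡ 54 (mod 61), so λ ≡ 4.
  x = λ² - 13 - 39 = 16 - 52 ≡ 25; y = λ·(13 - 25) - 9 ≡ 4. → (25, 4)
9G: (25, 4) + (39, 52). λ = (52 - 4)/(39 - 25) ≡ 48/14 mod 61. 14⁻¹ ≡ 48 (mod 61), so λ ≡ 47.
  x = λ² - 25 - 39 = 2209 - 64 ≡ 10; y = λ·(25 - 10) - 4 ≡ 30. → (10, 30)
10G: (10, 30) + (39, 52). λ = (52 - 30)/(39 - 10) ≡ 22/29 mod 61. 29⁻¹ ≡ 40 (mod 61), so λ ≡ 26.
  x = λ² - 10 - 39 = 676 - 49 ≡ 17; y = λ·(10 - 17) - 30 ≡ 32. → (17, 32)
11G: (17, 32) + (39, 52). λ = (52 - 32)/(39 - 17) ≡ 20/22 mod 61. 22⁻¹ ≡ 25 (mod 61), so λ ≡ 12.
  x = λ² - 17 - 39 = 144 - 56 ≡ 27; y = λ·(17 - 27) - 32 ≡ 31. → (27, 31)

(27, 31)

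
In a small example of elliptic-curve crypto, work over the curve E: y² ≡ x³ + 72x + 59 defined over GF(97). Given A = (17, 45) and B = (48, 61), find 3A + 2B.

(17, 52)

First 3A:
Repeated addition: build up to 3A.
2A: tangent at (17, 45): λ = (3·17² + 72)/(2·45) ≡ 66/90. 90⁻¹ ≡ 83 (mod 97) since 90·83 = 7470 ≡ 1, so λ ≡ 66·83 ≡ 46.
  x = λ² - 17 - 17 = 2116 - 34 ≡ 45; y = λ·(17 - 45) - 45 ≡ 25. → (45, 25)
3A: (45, 25) + (17, 45). λ = (45 - 25)/(17 - 45) ≡ 20/69 mod 97. 69⁻¹ ≡ 45 (mod 97), so λ ≡ 27.
  x = λ² - 45 - 17 = 729 - 62 ≡ 85; y = λ·(45 - 85) - 25 ≡ 59. → (85, 59)
3A = (85, 59).
Next 2B:
Repeated addition: build up to 2B.
2B: tangent at (48, 61): λ = (3·48² + 72)/(2·61) ≡ 0/25. 25⁻¹ ≡ 66 (mod 97) since 25·66 = 1650 ≡ 1, so λ ≡ 0·66 ≡ 0.
  x = λ² - 48 - 48 = 0 - 96 ≡ 1; y = λ·(48 - 1) - 61 ≡ 36. → (1, 36)
2B = (1, 36).
Finally 3A + 2B:
(85, 59) + (1, 36). λ = (36 - 59)/(1 - 85) ≡ 74/13 mod 97. 13⁻¹ ≡ 15 (mod 97) since 13·15 = 195 ≡ 1, so λ ≡ 43.
  x = λ² - 85 - 1 = 1849 - 86 ≡ 17; y = λ·(85 - 17) - 59 ≡ 52. → (17, 52)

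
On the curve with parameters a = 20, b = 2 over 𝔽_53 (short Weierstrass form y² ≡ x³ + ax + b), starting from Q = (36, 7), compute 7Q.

(51, 22)

Repeated addition: build up to 7Q.
2Q: tangent at (36, 7): λ = (3·36² + 20)/(2·7) ≡ 39/14. 14⁻¹ ≡ 19 (mod 53) since 14·19 = 266 ≡ 1, so λ ≡ 39·19 ≡ 52.
  x = λ² - 36 - 36 = 2704 - 72 ≡ 35; y = λ·(36 - 35) - 7 ≡ 45. → (35, 45)
3Q: (35, 45) + (36, 7). λ = (7 - 45)/(36 - 35) ≡ 15/1 mod 53. 1⁻¹ ≡ 1 (mod 53), so λ ≡ 15.
  x = λ² - 35 - 36 = 225 - 71 ≡ 48; y = λ·(35 - 48) - 45 ≡ 25. → (48, 25)
4Q: (48, 25) + (36, 7). λ = (7 - 25)/(36 - 48) ≡ 35/41 mod 53. 41⁻¹ ≡ 22 (mod 53), so λ ≡ 28.
  x = λ² - 48 - 36 = 784 - 84 ≡ 11; y = λ·(48 - 11) - 25 ≡ 4. → (11, 4)
5Q: (11, 4) + (36, 7). λ = (7 - 4)/(36 - 11) ≡ 3/25 mod 53. 25⁻¹ ≡ 17 (mod 53) since 25·17 = 425 ≡ 1, so λ ≡ 51.
  x = λ² - 11 - 36 = 2601 - 47 ≡ 10; y = λ·(11 - 10) - 4 ≡ 47. → (10, 47)
6Q: (10, 47) + (36, 7). λ = (7 - 47)/(36 - 10) ≡ 13/26 mod 53. 26⁻¹ ≡ 51 (mod 53) since 26·51 = 1326 ≡ 1, so λ ≡ 27.
  x = λ² - 10 - 36 = 729 - 46 ≡ 47; y = λ·(10 - 47) - 47 ≡ 14. → (47, 14)
7Q: (47, 14) + (36, 7). λ = (7 - 14)/(36 - 47) ≡ 46/42 mod 53. 42⁻¹ ≡ 24 (mod 53), so λ ≡ 44.
  x = λ² - 47 - 36 = 1936 - 83 ≡ 51; y = λ·(47 - 51) - 14 ≡ 22. → (51, 22)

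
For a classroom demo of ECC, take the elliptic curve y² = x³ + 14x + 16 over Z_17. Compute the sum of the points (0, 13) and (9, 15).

(0, 13) + (9, 15). λ = (15 - 13)/(9 - 0) ≡ 2/9 mod 17. 9⁻¹ ≡ 2 (mod 17), so λ ≡ 4.
  x = λ² - 0 - 9 = 16 - 9 ≡ 7; y = λ·(0 - 7) - 13 ≡ 10. → (7, 10)

(7, 10)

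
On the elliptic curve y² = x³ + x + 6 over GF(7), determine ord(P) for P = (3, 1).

11

2P: tangent at (3, 1): λ = (3·3² + 1)/(2·1) ≡ 0/2. 2⁻¹ ≡ 4 (mod 7) since 2·4 = 8 ≡ 1, so λ ≡ 0·4 ≡ 0.
  x = λ² - 3 - 3 = 0 - 6 ≡ 1; y = λ·(3 - 1) - 1 ≡ 6. → (1, 6)
3P: (1, 6) + (3, 1). λ = (1 - 6)/(3 - 1) ≡ 2/2 mod 7. 2⁻¹ ≡ 4 (mod 7), so λ ≡ 1.
  x = λ² - 1 - 3 = 1 - 4 ≡ 4; y = λ·(1 - 4) - 6 ≡ 5. → (4, 5)
4P: (4, 5) + (3, 1). λ = (1 - 5)/(3 - 4) ≡ 3/6 mod 7. 6⁻¹ ≡ 6 (mod 7), so λ ≡ 4.
  x = λ² - 4 - 3 = 16 - 7 ≡ 2; y = λ·(4 - 2) - 5 ≡ 3. → (2, 3)
5P: (2, 3) + (3, 1). λ = (1 - 3)/(3 - 2) ≡ 5/1 mod 7. 1⁻¹ ≡ 1 (mod 7) since 1·1 = 1 ≡ 1, so λ ≡ 5.
  x = λ² - 2 - 3 = 25 - 5 ≡ 6; y = λ·(2 - 6) - 3 ≡ 5. → (6, 5)
6P: (6, 5) + (3, 1). λ = (1 - 5)/(3 - 6) ≡ 3/4 mod 7. 4⁻¹ ≡ 2 (mod 7), so λ ≡ 6.
  x = λ² - 6 - 3 = 36 - 9 ≡ 6; y = λ·(6 - 6) - 5 ≡ 2. → (6, 2)
7P: (6, 2) + (3, 1). λ = (1 - 2)/(3 - 6) ≡ 6/4 mod 7. 4⁻¹ ≡ 2 (mod 7) since 4·2 = 8 ≡ 1, so λ ≡ 5.
  x = λ² - 6 - 3 = 25 - 9 ≡ 2; y = λ·(6 - 2) - 2 ≡ 4. → (2, 4)
8P: (2, 4) + (3, 1). λ = (1 - 4)/(3 - 2) ≡ 4/1 mod 7. 1⁻¹ ≡ 1 (mod 7) since 1·1 = 1 ≡ 1, so λ ≡ 4.
  x = λ² - 2 - 3 = 16 - 5 ≡ 4; y = λ·(2 - 4) - 4 ≡ 2. → (4, 2)
9P: (4, 2) + (3, 1). λ = (1 - 2)/(3 - 4) ≡ 6/6 mod 7. 6⁻¹ ≡ 6 (mod 7) since 6·6 = 36 ≡ 1, so λ ≡ 1.
  x = λ² - 4 - 3 = 1 - 7 ≡ 1; y = λ·(4 - 1) - 2 ≡ 1. → (1, 1)
10P: (1, 1) + (3, 1). λ = (1 - 1)/(3 - 1) ≡ 0/2 mod 7. 2⁻¹ ≡ 4 (mod 7), so λ ≡ 0.
  x = λ² - 1 - 3 = 0 - 4 ≡ 3; y = λ·(1 - 3) - 1 ≡ 6. → (3, 6)
11P: (3, 6) + (3, 1): same x and y₁ ≡ -y₂, so the sum is the point at infinity.
11P = the point at infinity, so the order is 11.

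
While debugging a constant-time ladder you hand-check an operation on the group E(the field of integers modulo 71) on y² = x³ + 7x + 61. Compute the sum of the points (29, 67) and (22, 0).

(29, 67) + (22, 0). λ = (0 - 67)/(22 - 29) ≡ 4/64 mod 71. 64⁻¹ ≡ 10 (mod 71) since 64·10 = 640 ≡ 1, so λ ≡ 40.
  x = λ² - 29 - 22 = 1600 - 51 ≡ 58; y = λ·(29 - 58) - 67 ≡ 51. → (58, 51)

(58, 51)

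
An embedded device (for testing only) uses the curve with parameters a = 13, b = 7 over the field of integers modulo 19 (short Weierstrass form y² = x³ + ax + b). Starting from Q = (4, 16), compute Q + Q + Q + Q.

Double-and-add on 4 = (100)₂. Start with Q = (4, 16) for the leading 1-bit.
double: tangent at (4, 16): λ = (3·4² + 13)/(2·16) ≡ 4/13. 13⁻¹ ≡ 3 (mod 19), so λ ≡ 4·3 ≡ 12.
  x = λ² - 4 - 4 = 144 - 8 ≡ 3; y = λ·(4 - 3) - 16 ≡ 15. → (3, 15)
double: tangent at (3, 15): λ = (3·3² + 13)/(2·15) ≡ 2/11. 11⁻¹ ≡ 7 (mod 19) since 11·7 = 77 ≡ 1, so λ ≡ 2·7 ≡ 14.
  x = λ² - 3 - 3 = 196 - 6 ≡ 0; y = λ·(3 - 0) - 15 ≡ 8. → (0, 8)

(0, 8)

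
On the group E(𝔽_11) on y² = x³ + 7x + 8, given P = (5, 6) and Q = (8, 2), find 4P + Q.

(4, 1)

First 4P:
Repeated addition: build up to 4P.
2P: tangent at (5, 6): λ = (3·5² + 7)/(2·6) ≡ 5/1. 1⁻¹ ≡ 1 (mod 11), so λ ≡ 5·1 ≡ 5.
  x = λ² - 5 - 5 = 25 - 10 ≡ 4; y = λ·(5 - 4) - 6 ≡ 10. → (4, 10)
3P: (4, 10) + (5, 6). λ = (6 - 10)/(5 - 4) ≡ 7/1 mod 11. 1⁻¹ ≡ 1 (mod 11), so λ ≡ 7.
  x = λ² - 4 - 5 = 49 - 9 ≡ 7; y = λ·(4 - 7) - 10 ≡ 2. → (7, 2)
4P: (7, 2) + (5, 6). λ = (6 - 2)/(5 - 7) ≡ 4/9 mod 11. 9⁻¹ ≡ 5 (mod 11), so λ ≡ 9.
  x = λ² - 7 - 5 = 81 - 12 ≡ 3; y = λ·(7 - 3) - 2 ≡ 1. → (3, 1)
4P = (3, 1).
Finally 4P + Q:
(3, 1) + (8, 2). λ = (2 - 1)/(8 - 3) ≡ 1/5 mod 11. 5⁻¹ ≡ 9 (mod 11) since 5·9 = 45 ≡ 1, so λ ≡ 9.
  x = λ² - 3 - 8 = 81 - 11 ≡ 4; y = λ·(3 - 4) - 1 ≡ 1. → (4, 1)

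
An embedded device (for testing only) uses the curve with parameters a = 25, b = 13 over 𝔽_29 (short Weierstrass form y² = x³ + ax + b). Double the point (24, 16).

tangent at (24, 16): λ = (3·24² + 25)/(2·16) ≡ 13/3. 3⁻¹ ≡ 10 (mod 29) since 3·10 = 30 ≡ 1, so λ ≡ 13·10 ≡ 14.
  x = λ² - 24 - 24 = 196 - 48 ≡ 3; y = λ·(24 - 3) - 16 ≡ 17. → (3, 17)

(3, 17)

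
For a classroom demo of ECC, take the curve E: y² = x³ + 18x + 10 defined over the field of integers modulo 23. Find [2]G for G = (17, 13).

tangent at (17, 13): λ = (3·17² + 18)/(2·13) ≡ 11/3. 3⁻¹ ≡ 8 (mod 23), so λ ≡ 11·8 ≡ 19.
  x = λ² - 17 - 17 = 361 - 34 ≡ 5; y = λ·(17 - 5) - 13 ≡ 8. → (5, 8)

(5, 8)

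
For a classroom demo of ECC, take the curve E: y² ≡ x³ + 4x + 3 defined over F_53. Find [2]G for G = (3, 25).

tangent at (3, 25): λ = (3·3² + 4)/(2·25) ≡ 31/50. 50⁻¹ ≡ 35 (mod 53) since 50·35 = 1750 ≡ 1, so λ ≡ 31·35 ≡ 25.
  x = λ² - 3 - 3 = 625 - 6 ≡ 36; y = λ·(3 - 36) - 25 ≡ 51. → (36, 51)

(36, 51)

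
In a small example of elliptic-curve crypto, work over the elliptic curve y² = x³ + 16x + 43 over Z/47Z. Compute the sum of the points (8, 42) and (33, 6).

(18, 10)

(8, 42) + (33, 6). λ = (6 - 42)/(33 - 8) ≡ 11/25 mod 47. 25⁻¹ ≡ 32 (mod 47) since 25·32 = 800 ≡ 1, so λ ≡ 23.
  x = λ² - 8 - 33 = 529 - 41 ≡ 18; y = λ·(8 - 18) - 42 ≡ 10. → (18, 10)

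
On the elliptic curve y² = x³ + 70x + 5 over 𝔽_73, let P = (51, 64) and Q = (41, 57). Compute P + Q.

(51, 64) + (41, 57). λ = (57 - 64)/(41 - 51) ≡ 66/63 mod 73. 63⁻¹ ≡ 51 (mod 73) since 63·51 = 3213 ≡ 1, so λ ≡ 8.
  x = λ² - 51 - 41 = 64 - 92 ≡ 45; y = λ·(51 - 45) - 64 ≡ 57. → (45, 57)

(45, 57)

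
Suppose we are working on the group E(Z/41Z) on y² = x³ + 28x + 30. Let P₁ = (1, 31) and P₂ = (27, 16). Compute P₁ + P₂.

(14, 38)

(1, 31) + (27, 16). λ = (16 - 31)/(27 - 1) ≡ 26/26 mod 41. 26⁻¹ ≡ 30 (mod 41), so λ ≡ 1.
  x = λ² - 1 - 27 = 1 - 28 ≡ 14; y = λ·(1 - 14) - 31 ≡ 38. → (14, 38)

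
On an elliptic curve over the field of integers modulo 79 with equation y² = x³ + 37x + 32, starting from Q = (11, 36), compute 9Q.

Double-and-add on 9 = (1001)₂. Start with Q = (11, 36) for the leading 1-bit.
double: tangent at (11, 36): λ = (3·11² + 37)/(2·36) ≡ 5/72. 72⁻¹ ≡ 45 (mod 79), so λ ≡ 5·45 ≡ 67.
  x = λ² - 11 - 11 = 4489 - 22 ≡ 43; y = λ·(11 - 43) - 36 ≡ 32. → (43, 32)
double: tangent at (43, 32): λ = (3·43² + 37)/(2·32) ≡ 54/64. 64⁻¹ ≡ 21 (mod 79), so λ ≡ 54·21 ≡ 28.
  x = λ² - 43 - 43 = 784 - 86 ≡ 66; y = λ·(43 - 66) - 32 ≡ 35. → (66, 35)
double: tangent at (66, 35): λ = (3·66² + 37)/(2·35) ≡ 70/70. 70⁻¹ ≡ 35 (mod 79) since 70·35 = 2450 ≡ 1, so λ ≡ 70·35 ≡ 1.
  x = λ² - 66 - 66 = 1 - 132 ≡ 27; y = λ·(66 - 27) - 35 ≡ 4. → (27, 4)
add Q: (27, 4) + (11, 36). λ = (36 - 4)/(11 - 27) ≡ 32/63 mod 79. 63⁻¹ ≡ 74 (mod 79) since 63·74 = 4662 ≡ 1, so λ ≡ 77.
  x = λ² - 27 - 11 = 5929 - 38 ≡ 45; y = λ·(27 - 45) - 4 ≡ 32. → (45, 32)

(45, 32)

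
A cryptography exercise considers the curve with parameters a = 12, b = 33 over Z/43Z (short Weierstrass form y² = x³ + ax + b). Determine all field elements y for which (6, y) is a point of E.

x³ + 12x + 33 = 321 ≡ 20 (mod 43).
20 is a non-residue mod 43; no y exists.

none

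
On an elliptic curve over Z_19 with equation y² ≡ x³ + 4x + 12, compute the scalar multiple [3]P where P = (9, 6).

Repeated addition: build up to 3P.
2P: tangent at (9, 6): λ = (3·9² + 4)/(2·6) ≡ 0/12. 12⁻¹ ≡ 8 (mod 19), so λ ≡ 0·8 ≡ 0.
  x = λ² - 9 - 9 = 0 - 18 ≡ 1; y = λ·(9 - 1) - 6 ≡ 13. → (1, 13)
3P: (1, 13) + (9, 6). λ = (6 - 13)/(9 - 1) ≡ 12/8 mod 19. 8⁻¹ ≡ 12 (mod 19), so λ ≡ 11.
  x = λ² - 1 - 9 = 121 - 10 ≡ 16; y = λ·(1 - 16) - 13 ≡ 12. → (16, 12)

(16, 12)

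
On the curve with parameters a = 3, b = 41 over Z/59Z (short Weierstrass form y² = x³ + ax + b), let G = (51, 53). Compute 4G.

Repeated addition: build up to 4G.
2G: tangent at (51, 53): λ = (3·51² + 3)/(2·53) ≡ 18/47. 47⁻¹ ≡ 54 (mod 59), so λ ≡ 18·54 ≡ 28.
  x = λ² - 51 - 51 = 784 - 102 ≡ 33; y = λ·(51 - 33) - 53 ≡ 38. → (33, 38)
3G: (33, 38) + (51, 53). λ = (53 - 38)/(51 - 33) ≡ 15/18 mod 59. 18⁻¹ ≡ 23 (mod 59) since 18·23 = 414 ≡ 1, so λ ≡ 50.
  x = λ² - 33 - 51 = 2500 - 84 ≡ 56; y = λ·(33 - 56) - 38 ≡ 51. → (56, 51)
4G: (56, 51) + (51, 53). λ = (53 - 51)/(51 - 56) ≡ 2/54 mod 59. 54⁻¹ ≡ 47 (mod 59), so λ ≡ 35.
  x = λ² - 56 - 51 = 1225 - 107 ≡ 56; y = λ·(56 - 56) - 51 ≡ 8. → (56, 8)

(56, 8)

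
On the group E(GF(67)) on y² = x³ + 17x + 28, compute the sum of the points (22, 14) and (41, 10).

(22, 14) + (41, 10). λ = (10 - 14)/(41 - 22) ≡ 63/19 mod 67. 19⁻¹ ≡ 60 (mod 67), so λ ≡ 28.
  x = λ² - 22 - 41 = 784 - 63 ≡ 51; y = λ·(22 - 51) - 14 ≡ 45. → (51, 45)

(51, 45)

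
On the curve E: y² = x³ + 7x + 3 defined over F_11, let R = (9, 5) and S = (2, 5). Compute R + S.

(0, 6)

(9, 5) + (2, 5). λ = (5 - 5)/(2 - 9) ≡ 0/4 mod 11. 4⁻¹ ≡ 3 (mod 11), so λ ≡ 0.
  x = λ² - 9 - 2 = 0 - 11 ≡ 0; y = λ·(9 - 0) - 5 ≡ 6. → (0, 6)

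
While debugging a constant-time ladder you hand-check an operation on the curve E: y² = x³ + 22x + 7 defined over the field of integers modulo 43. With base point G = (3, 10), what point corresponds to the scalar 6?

Double-and-add on 6 = (110)₂. Start with G = (3, 10) for the leading 1-bit.
double: tangent at (3, 10): λ = (3·3² + 22)/(2·10) ≡ 6/20. 20⁻¹ ≡ 28 (mod 43) since 20·28 = 560 ≡ 1, so λ ≡ 6·28 ≡ 39.
  x = λ² - 3 - 3 = 1521 - 6 ≡ 10; y = λ·(3 - 10) - 10 ≡ 18. → (10, 18)
add G: (10, 18) + (3, 10). λ = (10 - 18)/(3 - 10) ≡ 35/36 mod 43. 36⁻¹ ≡ 6 (mod 43), so λ ≡ 38.
  x = λ² - 10 - 3 = 1444 - 13 ≡ 12; y = λ·(10 - 12) - 18 ≡ 35. → (12, 35)
double: tangent at (12, 35): λ = (3·12² + 22)/(2·35) ≡ 24/27. 27⁻¹ ≡ 8 (mod 43), so λ ≡ 24·8 ≡ 20.
  x = λ² - 12 - 12 = 400 - 24 ≡ 32; y = λ·(12 - 32) - 35 ≡ 38. → (32, 38)

(32, 38)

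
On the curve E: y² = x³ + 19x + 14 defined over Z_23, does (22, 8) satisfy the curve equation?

y² = 8² ≡ 18; x³ + 19x + 14 = 11080 ≡ 17 (mod 23). 18 ≠ 17.

no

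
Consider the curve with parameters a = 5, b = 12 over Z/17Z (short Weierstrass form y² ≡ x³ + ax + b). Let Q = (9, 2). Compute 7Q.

(7, 4)

Repeated addition: build up to 7Q.
2Q: tangent at (9, 2): λ = (3·9² + 5)/(2·2) ≡ 10/4. 4⁻¹ ≡ 13 (mod 17), so λ ≡ 10·13 ≡ 11.
  x = λ² - 9 - 9 = 121 - 18 ≡ 1; y = λ·(9 - 1) - 2 ≡ 1. → (1, 1)
3Q: (1, 1) + (9, 2). λ = (2 - 1)/(9 - 1) ≡ 1/8 mod 17. 8⁻¹ ≡ 15 (mod 17), so λ ≡ 15.
  x = λ² - 1 - 9 = 225 - 10 ≡ 11; y = λ·(1 - 11) - 1 ≡ 2. → (11, 2)
4Q: (11, 2) + (9, 2). λ = (2 - 2)/(9 - 11) ≡ 0/15 mod 17. 15⁻¹ ≡ 8 (mod 17) since 15·8 = 120 ≡ 1, so λ ≡ 0.
  x = λ² - 11 - 9 = 0 - 20 ≡ 14; y = λ·(11 - 14) - 2 ≡ 15. → (14, 15)
5Q: (14, 15) + (9, 2). λ = (2 - 15)/(9 - 14) ≡ 4/12 mod 17. 12⁻¹ ≡ 10 (mod 17) since 12·10 = 120 ≡ 1, so λ ≡ 6.
  x = λ² - 14 - 9 = 36 - 23 ≡ 13; y = λ·(14 - 13) - 15 ≡ 8. → (13, 8)
6Q: (13, 8) + (9, 2). λ = (2 - 8)/(9 - 13) ≡ 11/13 mod 17. 13⁻¹ ≡ 4 (mod 17) since 13·4 = 52 ≡ 1, so λ ≡ 10.
  x = λ² - 13 - 9 = 100 - 22 ≡ 10; y = λ·(13 - 10) - 8 ≡ 5. → (10, 5)
7Q: (10, 5) + (9, 2). λ = (2 - 5)/(9 - 10) ≡ 14/16 mod 17. 16⁻¹ ≡ 16 (mod 17), so λ ≡ 3.
  x = λ² - 10 - 9 = 9 - 19 ≡ 7; y = λ·(10 - 7) - 5 ≡ 4. → (7, 4)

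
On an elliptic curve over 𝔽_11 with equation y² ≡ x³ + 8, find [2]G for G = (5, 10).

(2, 4)

tangent at (5, 10): λ = (3·5² + 0)/(2·10) ≡ 9/9. 9⁻¹ ≡ 5 (mod 11), so λ ≡ 9·5 ≡ 1.
  x = λ² - 5 - 5 = 1 - 10 ≡ 2; y = λ·(5 - 2) - 10 ≡ 4. → (2, 4)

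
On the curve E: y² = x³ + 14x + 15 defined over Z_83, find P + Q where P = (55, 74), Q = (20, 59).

(59, 31)

(55, 74) + (20, 59). λ = (59 - 74)/(20 - 55) ≡ 68/48 mod 83. 48⁻¹ ≡ 64 (mod 83) since 48·64 = 3072 ≡ 1, so λ ≡ 36.
  x = λ² - 55 - 20 = 1296 - 75 ≡ 59; y = λ·(55 - 59) - 74 ≡ 31. → (59, 31)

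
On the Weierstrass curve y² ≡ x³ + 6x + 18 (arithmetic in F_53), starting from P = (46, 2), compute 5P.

(28, 14)

Double-and-add on 5 = (101)₂. Start with P = (46, 2) for the leading 1-bit.
double: tangent at (46, 2): λ = (3·46² + 6)/(2·2) ≡ 47/4. 4⁻¹ ≡ 40 (mod 53) since 4·40 = 160 ≡ 1, so λ ≡ 47·40 ≡ 25.
  x = λ² - 46 - 46 = 625 - 92 ≡ 3; y = λ·(46 - 3) - 2 ≡ 13. → (3, 13)
double: tangent at (3, 13): λ = (3·3² + 6)/(2·13) ≡ 33/26. 26⁻¹ ≡ 51 (mod 53) since 26·51 = 1326 ≡ 1, so λ ≡ 33·51 ≡ 40.
  x = λ² - 3 - 3 = 1600 - 6 ≡ 4; y = λ·(3 - 4) - 13 ≡ 0. → (4, 0)
add P: (4, 0) + (46, 2). λ = (2 - 0)/(46 - 4) ≡ 2/42 mod 53. 42⁻¹ ≡ 24 (mod 53), so λ ≡ 48.
  x = λ² - 4 - 46 = 2304 - 50 ≡ 28; y = λ·(4 - 28) - 0 ≡ 14. → (28, 14)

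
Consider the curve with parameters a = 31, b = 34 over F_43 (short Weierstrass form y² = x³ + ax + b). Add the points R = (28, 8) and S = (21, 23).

(10, 21)

(28, 8) + (21, 23). λ = (23 - 8)/(21 - 28) ≡ 15/36 mod 43. 36⁻¹ ≡ 6 (mod 43) since 36·6 = 216 ≡ 1, so λ ≡ 4.
  x = λ² - 28 - 21 = 16 - 49 ≡ 10; y = λ·(28 - 10) - 8 ≡ 21. → (10, 21)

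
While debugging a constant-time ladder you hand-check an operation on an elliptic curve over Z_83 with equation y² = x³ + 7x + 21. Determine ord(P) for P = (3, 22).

2P: tangent at (3, 22): λ = (3·3² + 7)/(2·22) ≡ 34/44. 44⁻¹ ≡ 17 (mod 83) since 44·17 = 748 ≡ 1, so λ ≡ 34·17 ≡ 80.
  x = λ² - 3 - 3 = 6400 - 6 ≡ 3; y = λ·(3 - 3) - 22 ≡ 61. → (3, 61)
3P: (3, 61) + (3, 22): same x and y₁ ≡ -y₂, so the sum is O.
3P = O, so the order is 3.

3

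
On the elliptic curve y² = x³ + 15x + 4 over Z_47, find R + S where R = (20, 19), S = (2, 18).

(20, 19) + (2, 18). λ = (18 - 19)/(2 - 20) ≡ 46/29 mod 47. 29⁻¹ ≡ 13 (mod 47) since 29·13 = 377 ≡ 1, so λ ≡ 34.
  x = λ² - 20 - 2 = 1156 - 22 ≡ 6; y = λ·(20 - 6) - 19 ≡ 34. → (6, 34)

(6, 34)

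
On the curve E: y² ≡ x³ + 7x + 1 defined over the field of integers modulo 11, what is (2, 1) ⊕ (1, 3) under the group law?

(2, 1) + (1, 3). λ = (3 - 1)/(1 - 2) ≡ 2/10 mod 11. 10⁻¹ ≡ 10 (mod 11) since 10·10 = 100 ≡ 1, so λ ≡ 9.
  x = λ² - 2 - 1 = 81 - 3 ≡ 1; y = λ·(2 - 1) - 1 ≡ 8. → (1, 8)

(1, 8)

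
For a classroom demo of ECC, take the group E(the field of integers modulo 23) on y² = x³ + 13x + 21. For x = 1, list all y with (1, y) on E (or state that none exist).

9, 14

x³ + 13x + 21 = 35 ≡ 12 (mod 23).
Square roots of 12 mod 23: 9 and 14 (since 9² = 81 ≡ 12).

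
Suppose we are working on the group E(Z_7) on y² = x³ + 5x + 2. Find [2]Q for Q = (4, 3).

tangent at (4, 3): λ = (3·4² + 5)/(2·3) ≡ 4/6. 6⁻¹ ≡ 6 (mod 7), so λ ≡ 4·6 ≡ 3.
  x = λ² - 4 - 4 = 9 - 8 ≡ 1; y = λ·(4 - 1) - 3 ≡ 6. → (1, 6)

(1, 6)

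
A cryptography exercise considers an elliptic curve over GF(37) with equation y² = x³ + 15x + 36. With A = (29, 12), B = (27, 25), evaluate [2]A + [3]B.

(14, 17)

First 2A:
Repeated addition: build up to 2A.
2A: tangent at (29, 12): λ = (3·29² + 15)/(2·12) ≡ 22/24. 24⁻¹ ≡ 17 (mod 37) since 24·17 = 408 ≡ 1, so λ ≡ 22·17 ≡ 4.
  x = λ² - 29 - 29 = 16 - 58 ≡ 32; y = λ·(29 - 32) - 12 ≡ 13. → (32, 13)
2A = (32, 13).
Next 3B:
Repeated addition: build up to 3B.
2B: tangent at (27, 25): λ = (3·27² + 15)/(2·25) ≡ 19/13. 13⁻¹ ≡ 20 (mod 37), so λ ≡ 19·20 ≡ 10.
  x = λ² - 27 - 27 = 100 - 54 ≡ 9; y = λ·(27 - 9) - 25 ≡ 7. → (9, 7)
3B: (9, 7) + (27, 25). λ = (25 - 7)/(27 - 9) ≡ 18/18 mod 37. 18⁻¹ ≡ 35 (mod 37), so λ ≡ 1.
  x = λ² - 9 - 27 = 1 - 36 ≡ 2; y = λ·(9 - 2) - 7 ≡ 0. → (2, 0)
3B = (2, 0).
Finally 2A + 3B:
(32, 13) + (2, 0). λ = (0 - 13)/(2 - 32) ≡ 24/7 mod 37. 7⁻¹ ≡ 16 (mod 37), so λ ≡ 14.
  x = λ² - 32 - 2 = 196 - 34 ≡ 14; y = λ·(32 - 14) - 13 ≡ 17. → (14, 17)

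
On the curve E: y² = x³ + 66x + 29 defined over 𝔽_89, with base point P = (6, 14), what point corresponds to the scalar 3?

Repeated addition: build up to 3P.
2P: tangent at (6, 14): λ = (3·6² + 66)/(2·14) ≡ 85/28. 28⁻¹ ≡ 35 (mod 89), so λ ≡ 85·35 ≡ 38.
  x = λ² - 6 - 6 = 1444 - 12 ≡ 8; y = λ·(6 - 8) - 14 ≡ 88. → (8, 88)
3P: (8, 88) + (6, 14). λ = (14 - 88)/(6 - 8) ≡ 15/87 mod 89. 87⁻¹ ≡ 44 (mod 89), so λ ≡ 37.
  x = λ² - 8 - 6 = 1369 - 14 ≡ 20; y = λ·(8 - 20) - 88 ≡ 2. → (20, 2)

(20, 2)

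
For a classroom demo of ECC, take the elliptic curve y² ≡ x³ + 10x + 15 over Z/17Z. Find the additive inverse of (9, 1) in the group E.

-(9, 1) = (9, -1 mod 17) = (9, 16).

(9, 16)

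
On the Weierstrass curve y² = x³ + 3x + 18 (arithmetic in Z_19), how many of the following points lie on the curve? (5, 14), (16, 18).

2

(5, 14): 14² ≡ 6, rhs ≡ 6 → on.
(16, 18): 18² ≡ 1, rhs ≡ 1 → on.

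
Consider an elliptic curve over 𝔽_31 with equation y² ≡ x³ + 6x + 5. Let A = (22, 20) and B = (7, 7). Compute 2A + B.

First 2A:
Repeated addition: build up to 2A.
2A: tangent at (22, 20): λ = (3·22² + 6)/(2·20) ≡ 1/9. 9⁻¹ ≡ 7 (mod 31), so λ ≡ 1·7 ≡ 7.
  x = λ² - 22 - 22 = 49 - 44 ≡ 5; y = λ·(22 - 5) - 20 ≡ 6. → (5, 6)
2A = (5, 6).
Finally 2A + B:
(5, 6) + (7, 7). λ = (7 - 6)/(7 - 5) ≡ 1/2 mod 31. 2⁻¹ ≡ 16 (mod 31) since 2·16 = 32 ≡ 1, so λ ≡ 16.
  x = λ² - 5 - 7 = 256 - 12 ≡ 27; y = λ·(5 - 27) - 6 ≡ 14. → (27, 14)

(27, 14)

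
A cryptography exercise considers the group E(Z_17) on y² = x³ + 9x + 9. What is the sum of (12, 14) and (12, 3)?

O

The two points share x = 12 and their y-coordinates satisfy 14 + 3 ≡ 0 (mod 17), so they are inverses. Their sum is the point at infinity.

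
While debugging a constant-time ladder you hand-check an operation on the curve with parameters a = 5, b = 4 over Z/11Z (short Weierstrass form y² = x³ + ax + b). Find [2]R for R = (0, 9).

tangent at (0, 9): λ = (3·0² + 5)/(2·9) ≡ 5/7. 7⁻¹ ≡ 8 (mod 11), so λ ≡ 5·8 ≡ 7.
  x = λ² - 0 - 0 = 49 - 0 ≡ 5; y = λ·(0 - 5) - 9 ≡ 0. → (5, 0)

(5, 0)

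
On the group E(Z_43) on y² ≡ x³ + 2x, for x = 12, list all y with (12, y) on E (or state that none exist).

x³ + 2x + 0 = 1752 ≡ 32 (mod 43).
32 is a non-residue mod 43; no y exists.

none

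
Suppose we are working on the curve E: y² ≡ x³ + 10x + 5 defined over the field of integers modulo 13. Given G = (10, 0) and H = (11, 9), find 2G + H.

(11, 9)

First 2G:
Repeated addition: build up to 2G.
2G: (10, 0) + (10, 0): same x and y₁ ≡ -y₂, so the sum is O.
2G = O.
Finally 2G + H:
O + (11, 9) = (11, 9) (identity).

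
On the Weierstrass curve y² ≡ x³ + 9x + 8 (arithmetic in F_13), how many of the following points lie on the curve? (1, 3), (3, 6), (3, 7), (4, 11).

(1, 3): 3² ≡ 9, rhs ≡ 5 → off.
(3, 6): 6² ≡ 10, rhs ≡ 10 → on.
(3, 7): 7² ≡ 10, rhs ≡ 10 → on.
(4, 11): 11² ≡ 4, rhs ≡ 4 → on.

3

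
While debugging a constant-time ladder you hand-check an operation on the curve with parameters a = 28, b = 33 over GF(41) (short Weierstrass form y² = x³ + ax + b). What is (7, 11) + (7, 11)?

tangent at (7, 11): λ = (3·7² + 28)/(2·11) ≡ 11/22. 22⁻¹ ≡ 28 (mod 41), so λ ≡ 11·28 ≡ 21.
  x = λ² - 7 - 7 = 441 - 14 ≡ 17; y = λ·(7 - 17) - 11 ≡ 25. → (17, 25)

(17, 25)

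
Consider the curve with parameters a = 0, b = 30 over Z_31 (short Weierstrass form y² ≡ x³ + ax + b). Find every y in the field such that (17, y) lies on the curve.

x³ + 0x + 30 = 4943 ≡ 14 (mod 31).
Square roots of 14 mod 31: 13 and 18 (since 13² = 169 ≡ 14).

13, 18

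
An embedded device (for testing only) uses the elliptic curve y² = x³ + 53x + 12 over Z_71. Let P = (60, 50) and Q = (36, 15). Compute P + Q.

(66, 30)

(60, 50) + (36, 15). λ = (15 - 50)/(36 - 60) ≡ 36/47 mod 71. 47⁻¹ ≡ 68 (mod 71), so λ ≡ 34.
  x = λ² - 60 - 36 = 1156 - 96 ≡ 66; y = λ·(60 - 66) - 50 ≡ 30. → (66, 30)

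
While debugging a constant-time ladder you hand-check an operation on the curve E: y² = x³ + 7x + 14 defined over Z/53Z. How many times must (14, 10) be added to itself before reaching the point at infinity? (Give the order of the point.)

2P: tangent at (14, 10): λ = (3·14² + 7)/(2·10) ≡ 12/20. 20⁻¹ ≡ 8 (mod 53), so λ ≡ 12·8 ≡ 43.
  x = λ² - 14 - 14 = 1849 - 28 ≡ 19; y = λ·(14 - 19) - 10 ≡ 40. → (19, 40)
3P: (19, 40) + (14, 10). λ = (10 - 40)/(14 - 19) ≡ 23/48 mod 53. 48⁻¹ ≡ 21 (mod 53) since 48·21 = 1008 ≡ 1, so λ ≡ 6.
  x = λ² - 19 - 14 = 36 - 33 ≡ 3; y = λ·(19 - 3) - 40 ≡ 3. → (3, 3)
4P: (3, 3) + (14, 10). λ = (10 - 3)/(14 - 3) ≡ 7/11 mod 53. 11⁻¹ ≡ 29 (mod 53) since 11·29 = 319 ≡ 1, so λ ≡ 44.
  x = λ² - 3 - 14 = 1936 - 17 ≡ 11; y = λ·(3 - 11) - 3 ≡ 16. → (11, 16)
5P: (11, 16) + (14, 10). λ = (10 - 16)/(14 - 11) ≡ 47/3 mod 53. 3⁻¹ ≡ 18 (mod 53) since 3·18 = 54 ≡ 1, so λ ≡ 51.
  x = λ² - 11 - 14 = 2601 - 25 ≡ 32; y = λ·(11 - 32) - 16 ≡ 26. → (32, 26)
6P: (32, 26) + (14, 10). λ = (10 - 26)/(14 - 32) ≡ 37/35 mod 53. 35⁻¹ ≡ 50 (mod 53), so λ ≡ 48.
  x = λ² - 32 - 14 = 2304 - 46 ≡ 32; y = λ·(32 - 32) - 26 ≡ 27. → (32, 27)
7P: (32, 27) + (14, 10). λ = (10 - 27)/(14 - 32) ≡ 36/35 mod 53. 35⁻¹ ≡ 50 (mod 53), so λ ≡ 51.
  x = λ² - 32 - 14 = 2601 - 46 ≡ 11; y = λ·(32 - 11) - 27 ≡ 37. → (11, 37)
8P: (11, 37) + (14, 10). λ = (10 - 37)/(14 - 11) ≡ 26/3 mod 53. 3⁻¹ ≡ 18 (mod 53) since 3·18 = 54 ≡ 1, so λ ≡ 44.
  x = λ² - 11 - 14 = 1936 - 25 ≡ 3; y = λ·(11 - 3) - 37 ≡ 50. → (3, 50)
9P: (3, 50) + (14, 10). λ = (10 - 50)/(14 - 3) ≡ 13/11 mod 53. 11⁻¹ ≡ 29 (mod 53) since 11·29 = 319 ≡ 1, so λ ≡ 6.
  x = λ² - 3 - 14 = 36 - 17 ≡ 19; y = λ·(3 - 19) - 50 ≡ 13. → (19, 13)
10P: (19, 13) + (14, 10). λ = (10 - 13)/(14 - 19) ≡ 50/48 mod 53. 48⁻¹ ≡ 21 (mod 53) since 48·21 = 1008 ≡ 1, so λ ≡ 43.
  x = λ² - 19 - 14 = 1849 - 33 ≡ 14; y = λ·(19 - 14) - 13 ≡ 43. → (14, 43)
11P: (14, 43) + (14, 10): same x and y₁ ≡ -y₂, so the sum is the point at infinity.
11P = the point at infinity, so the order is 11.

11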